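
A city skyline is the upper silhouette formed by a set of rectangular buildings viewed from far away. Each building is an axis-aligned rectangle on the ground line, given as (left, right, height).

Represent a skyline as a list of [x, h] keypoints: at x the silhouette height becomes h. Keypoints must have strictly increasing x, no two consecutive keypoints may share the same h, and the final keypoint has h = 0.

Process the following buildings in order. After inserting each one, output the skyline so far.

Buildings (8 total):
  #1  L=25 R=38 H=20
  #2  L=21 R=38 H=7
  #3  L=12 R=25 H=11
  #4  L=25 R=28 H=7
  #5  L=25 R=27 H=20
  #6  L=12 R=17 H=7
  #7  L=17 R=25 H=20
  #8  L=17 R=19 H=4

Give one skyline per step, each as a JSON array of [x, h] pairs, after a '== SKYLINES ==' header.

== SKYLINES ==
[[25,20],[38,0]]
[[21,7],[25,20],[38,0]]
[[12,11],[25,20],[38,0]]
[[12,11],[25,20],[38,0]]
[[12,11],[25,20],[38,0]]
[[12,11],[25,20],[38,0]]
[[12,11],[17,20],[38,0]]
[[12,11],[17,20],[38,0]]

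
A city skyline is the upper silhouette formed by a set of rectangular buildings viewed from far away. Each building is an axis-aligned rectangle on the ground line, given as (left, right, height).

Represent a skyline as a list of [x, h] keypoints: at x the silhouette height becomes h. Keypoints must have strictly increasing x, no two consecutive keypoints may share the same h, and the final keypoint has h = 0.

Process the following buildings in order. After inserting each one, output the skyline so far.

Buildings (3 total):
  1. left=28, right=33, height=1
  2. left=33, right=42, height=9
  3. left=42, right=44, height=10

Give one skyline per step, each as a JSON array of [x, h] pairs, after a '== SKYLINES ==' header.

== SKYLINES ==
[[28,1],[33,0]]
[[28,1],[33,9],[42,0]]
[[28,1],[33,9],[42,10],[44,0]]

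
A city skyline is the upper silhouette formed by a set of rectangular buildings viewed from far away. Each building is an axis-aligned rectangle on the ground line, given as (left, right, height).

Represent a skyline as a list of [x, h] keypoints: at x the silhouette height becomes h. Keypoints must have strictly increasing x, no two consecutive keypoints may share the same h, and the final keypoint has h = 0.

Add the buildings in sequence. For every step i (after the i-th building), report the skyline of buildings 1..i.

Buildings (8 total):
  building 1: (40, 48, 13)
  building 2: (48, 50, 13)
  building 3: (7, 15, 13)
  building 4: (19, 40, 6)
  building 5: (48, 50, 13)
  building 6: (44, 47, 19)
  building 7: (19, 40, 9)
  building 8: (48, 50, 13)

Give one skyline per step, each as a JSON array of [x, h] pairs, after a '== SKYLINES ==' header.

== SKYLINES ==
[[40,13],[48,0]]
[[40,13],[50,0]]
[[7,13],[15,0],[40,13],[50,0]]
[[7,13],[15,0],[19,6],[40,13],[50,0]]
[[7,13],[15,0],[19,6],[40,13],[50,0]]
[[7,13],[15,0],[19,6],[40,13],[44,19],[47,13],[50,0]]
[[7,13],[15,0],[19,9],[40,13],[44,19],[47,13],[50,0]]
[[7,13],[15,0],[19,9],[40,13],[44,19],[47,13],[50,0]]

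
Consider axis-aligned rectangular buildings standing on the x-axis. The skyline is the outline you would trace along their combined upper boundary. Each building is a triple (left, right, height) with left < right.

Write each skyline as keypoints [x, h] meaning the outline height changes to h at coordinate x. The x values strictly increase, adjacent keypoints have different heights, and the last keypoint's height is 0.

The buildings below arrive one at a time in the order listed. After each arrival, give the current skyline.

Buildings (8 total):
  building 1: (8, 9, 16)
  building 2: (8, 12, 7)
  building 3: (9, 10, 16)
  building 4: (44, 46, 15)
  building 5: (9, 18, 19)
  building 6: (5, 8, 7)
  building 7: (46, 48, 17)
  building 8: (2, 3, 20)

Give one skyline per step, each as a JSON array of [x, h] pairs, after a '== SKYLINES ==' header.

== SKYLINES ==
[[8,16],[9,0]]
[[8,16],[9,7],[12,0]]
[[8,16],[10,7],[12,0]]
[[8,16],[10,7],[12,0],[44,15],[46,0]]
[[8,16],[9,19],[18,0],[44,15],[46,0]]
[[5,7],[8,16],[9,19],[18,0],[44,15],[46,0]]
[[5,7],[8,16],[9,19],[18,0],[44,15],[46,17],[48,0]]
[[2,20],[3,0],[5,7],[8,16],[9,19],[18,0],[44,15],[46,17],[48,0]]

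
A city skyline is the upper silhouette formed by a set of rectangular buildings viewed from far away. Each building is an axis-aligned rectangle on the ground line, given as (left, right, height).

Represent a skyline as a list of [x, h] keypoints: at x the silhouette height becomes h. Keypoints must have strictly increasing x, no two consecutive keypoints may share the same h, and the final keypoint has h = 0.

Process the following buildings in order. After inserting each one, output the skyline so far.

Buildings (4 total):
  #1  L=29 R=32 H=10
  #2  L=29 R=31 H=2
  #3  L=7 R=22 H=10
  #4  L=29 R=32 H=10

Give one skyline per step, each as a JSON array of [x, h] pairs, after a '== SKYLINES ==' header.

== SKYLINES ==
[[29,10],[32,0]]
[[29,10],[32,0]]
[[7,10],[22,0],[29,10],[32,0]]
[[7,10],[22,0],[29,10],[32,0]]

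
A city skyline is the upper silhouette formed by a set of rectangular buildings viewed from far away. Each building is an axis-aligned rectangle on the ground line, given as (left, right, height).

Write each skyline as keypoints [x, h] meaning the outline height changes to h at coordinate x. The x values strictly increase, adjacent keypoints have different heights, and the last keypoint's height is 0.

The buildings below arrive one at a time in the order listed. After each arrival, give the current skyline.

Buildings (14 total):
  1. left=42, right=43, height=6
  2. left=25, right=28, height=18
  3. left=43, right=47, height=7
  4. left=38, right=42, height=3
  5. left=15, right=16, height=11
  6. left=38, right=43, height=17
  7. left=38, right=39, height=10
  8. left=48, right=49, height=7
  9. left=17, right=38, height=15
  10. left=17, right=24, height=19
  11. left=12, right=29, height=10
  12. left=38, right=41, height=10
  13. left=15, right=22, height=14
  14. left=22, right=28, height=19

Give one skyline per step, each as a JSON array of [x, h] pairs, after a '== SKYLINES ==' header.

== SKYLINES ==
[[42,6],[43,0]]
[[25,18],[28,0],[42,6],[43,0]]
[[25,18],[28,0],[42,6],[43,7],[47,0]]
[[25,18],[28,0],[38,3],[42,6],[43,7],[47,0]]
[[15,11],[16,0],[25,18],[28,0],[38,3],[42,6],[43,7],[47,0]]
[[15,11],[16,0],[25,18],[28,0],[38,17],[43,7],[47,0]]
[[15,11],[16,0],[25,18],[28,0],[38,17],[43,7],[47,0]]
[[15,11],[16,0],[25,18],[28,0],[38,17],[43,7],[47,0],[48,7],[49,0]]
[[15,11],[16,0],[17,15],[25,18],[28,15],[38,17],[43,7],[47,0],[48,7],[49,0]]
[[15,11],[16,0],[17,19],[24,15],[25,18],[28,15],[38,17],[43,7],[47,0],[48,7],[49,0]]
[[12,10],[15,11],[16,10],[17,19],[24,15],[25,18],[28,15],[38,17],[43,7],[47,0],[48,7],[49,0]]
[[12,10],[15,11],[16,10],[17,19],[24,15],[25,18],[28,15],[38,17],[43,7],[47,0],[48,7],[49,0]]
[[12,10],[15,14],[17,19],[24,15],[25,18],[28,15],[38,17],[43,7],[47,0],[48,7],[49,0]]
[[12,10],[15,14],[17,19],[28,15],[38,17],[43,7],[47,0],[48,7],[49,0]]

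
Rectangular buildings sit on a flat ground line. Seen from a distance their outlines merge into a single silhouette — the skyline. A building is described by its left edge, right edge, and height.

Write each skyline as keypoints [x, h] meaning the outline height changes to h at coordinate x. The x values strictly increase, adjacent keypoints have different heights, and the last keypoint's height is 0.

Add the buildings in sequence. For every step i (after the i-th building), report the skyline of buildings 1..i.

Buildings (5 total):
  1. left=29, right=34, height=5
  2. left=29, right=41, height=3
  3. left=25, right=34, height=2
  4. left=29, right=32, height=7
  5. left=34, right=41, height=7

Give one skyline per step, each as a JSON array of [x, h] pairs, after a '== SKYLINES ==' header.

== SKYLINES ==
[[29,5],[34,0]]
[[29,5],[34,3],[41,0]]
[[25,2],[29,5],[34,3],[41,0]]
[[25,2],[29,7],[32,5],[34,3],[41,0]]
[[25,2],[29,7],[32,5],[34,7],[41,0]]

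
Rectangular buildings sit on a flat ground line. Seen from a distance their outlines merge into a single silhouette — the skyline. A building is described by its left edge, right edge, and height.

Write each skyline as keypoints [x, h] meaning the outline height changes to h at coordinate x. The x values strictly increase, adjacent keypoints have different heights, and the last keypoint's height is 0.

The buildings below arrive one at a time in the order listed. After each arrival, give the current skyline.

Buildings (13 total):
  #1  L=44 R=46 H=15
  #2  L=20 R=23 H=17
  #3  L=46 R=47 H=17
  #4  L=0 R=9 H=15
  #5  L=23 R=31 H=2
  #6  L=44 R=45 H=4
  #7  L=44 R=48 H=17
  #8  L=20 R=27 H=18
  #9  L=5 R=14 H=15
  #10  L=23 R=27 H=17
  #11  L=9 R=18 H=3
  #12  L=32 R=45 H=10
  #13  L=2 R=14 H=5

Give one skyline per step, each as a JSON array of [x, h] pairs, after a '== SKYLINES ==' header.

== SKYLINES ==
[[44,15],[46,0]]
[[20,17],[23,0],[44,15],[46,0]]
[[20,17],[23,0],[44,15],[46,17],[47,0]]
[[0,15],[9,0],[20,17],[23,0],[44,15],[46,17],[47,0]]
[[0,15],[9,0],[20,17],[23,2],[31,0],[44,15],[46,17],[47,0]]
[[0,15],[9,0],[20,17],[23,2],[31,0],[44,15],[46,17],[47,0]]
[[0,15],[9,0],[20,17],[23,2],[31,0],[44,17],[48,0]]
[[0,15],[9,0],[20,18],[27,2],[31,0],[44,17],[48,0]]
[[0,15],[14,0],[20,18],[27,2],[31,0],[44,17],[48,0]]
[[0,15],[14,0],[20,18],[27,2],[31,0],[44,17],[48,0]]
[[0,15],[14,3],[18,0],[20,18],[27,2],[31,0],[44,17],[48,0]]
[[0,15],[14,3],[18,0],[20,18],[27,2],[31,0],[32,10],[44,17],[48,0]]
[[0,15],[14,3],[18,0],[20,18],[27,2],[31,0],[32,10],[44,17],[48,0]]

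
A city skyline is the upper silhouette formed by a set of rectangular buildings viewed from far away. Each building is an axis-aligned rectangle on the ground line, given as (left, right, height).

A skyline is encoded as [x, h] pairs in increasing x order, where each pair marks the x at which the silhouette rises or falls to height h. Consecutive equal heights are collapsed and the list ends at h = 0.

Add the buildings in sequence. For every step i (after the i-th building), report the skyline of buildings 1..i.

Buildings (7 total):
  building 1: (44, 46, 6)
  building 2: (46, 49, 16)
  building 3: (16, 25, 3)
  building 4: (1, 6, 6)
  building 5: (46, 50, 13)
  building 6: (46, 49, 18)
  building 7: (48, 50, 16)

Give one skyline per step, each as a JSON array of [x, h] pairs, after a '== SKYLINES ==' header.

== SKYLINES ==
[[44,6],[46,0]]
[[44,6],[46,16],[49,0]]
[[16,3],[25,0],[44,6],[46,16],[49,0]]
[[1,6],[6,0],[16,3],[25,0],[44,6],[46,16],[49,0]]
[[1,6],[6,0],[16,3],[25,0],[44,6],[46,16],[49,13],[50,0]]
[[1,6],[6,0],[16,3],[25,0],[44,6],[46,18],[49,13],[50,0]]
[[1,6],[6,0],[16,3],[25,0],[44,6],[46,18],[49,16],[50,0]]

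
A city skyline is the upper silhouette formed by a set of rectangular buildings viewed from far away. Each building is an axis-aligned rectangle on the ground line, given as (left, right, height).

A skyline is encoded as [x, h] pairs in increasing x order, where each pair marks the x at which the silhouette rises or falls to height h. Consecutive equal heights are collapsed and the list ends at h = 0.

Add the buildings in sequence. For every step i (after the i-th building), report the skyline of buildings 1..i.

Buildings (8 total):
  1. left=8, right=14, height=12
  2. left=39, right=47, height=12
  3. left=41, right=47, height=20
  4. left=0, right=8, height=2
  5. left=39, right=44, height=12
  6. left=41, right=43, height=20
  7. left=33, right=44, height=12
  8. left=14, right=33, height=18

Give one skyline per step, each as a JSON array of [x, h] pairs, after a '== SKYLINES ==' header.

== SKYLINES ==
[[8,12],[14,0]]
[[8,12],[14,0],[39,12],[47,0]]
[[8,12],[14,0],[39,12],[41,20],[47,0]]
[[0,2],[8,12],[14,0],[39,12],[41,20],[47,0]]
[[0,2],[8,12],[14,0],[39,12],[41,20],[47,0]]
[[0,2],[8,12],[14,0],[39,12],[41,20],[47,0]]
[[0,2],[8,12],[14,0],[33,12],[41,20],[47,0]]
[[0,2],[8,12],[14,18],[33,12],[41,20],[47,0]]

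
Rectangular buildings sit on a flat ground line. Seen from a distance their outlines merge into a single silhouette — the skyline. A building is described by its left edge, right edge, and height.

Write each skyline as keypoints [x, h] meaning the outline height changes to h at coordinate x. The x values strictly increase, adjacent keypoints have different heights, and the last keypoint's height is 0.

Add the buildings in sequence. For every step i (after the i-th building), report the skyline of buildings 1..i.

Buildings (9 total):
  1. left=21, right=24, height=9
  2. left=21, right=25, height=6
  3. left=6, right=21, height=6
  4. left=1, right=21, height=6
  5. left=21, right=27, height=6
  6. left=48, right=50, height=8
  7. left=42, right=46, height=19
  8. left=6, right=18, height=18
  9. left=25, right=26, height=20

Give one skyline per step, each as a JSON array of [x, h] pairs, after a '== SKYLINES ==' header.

== SKYLINES ==
[[21,9],[24,0]]
[[21,9],[24,6],[25,0]]
[[6,6],[21,9],[24,6],[25,0]]
[[1,6],[21,9],[24,6],[25,0]]
[[1,6],[21,9],[24,6],[27,0]]
[[1,6],[21,9],[24,6],[27,0],[48,8],[50,0]]
[[1,6],[21,9],[24,6],[27,0],[42,19],[46,0],[48,8],[50,0]]
[[1,6],[6,18],[18,6],[21,9],[24,6],[27,0],[42,19],[46,0],[48,8],[50,0]]
[[1,6],[6,18],[18,6],[21,9],[24,6],[25,20],[26,6],[27,0],[42,19],[46,0],[48,8],[50,0]]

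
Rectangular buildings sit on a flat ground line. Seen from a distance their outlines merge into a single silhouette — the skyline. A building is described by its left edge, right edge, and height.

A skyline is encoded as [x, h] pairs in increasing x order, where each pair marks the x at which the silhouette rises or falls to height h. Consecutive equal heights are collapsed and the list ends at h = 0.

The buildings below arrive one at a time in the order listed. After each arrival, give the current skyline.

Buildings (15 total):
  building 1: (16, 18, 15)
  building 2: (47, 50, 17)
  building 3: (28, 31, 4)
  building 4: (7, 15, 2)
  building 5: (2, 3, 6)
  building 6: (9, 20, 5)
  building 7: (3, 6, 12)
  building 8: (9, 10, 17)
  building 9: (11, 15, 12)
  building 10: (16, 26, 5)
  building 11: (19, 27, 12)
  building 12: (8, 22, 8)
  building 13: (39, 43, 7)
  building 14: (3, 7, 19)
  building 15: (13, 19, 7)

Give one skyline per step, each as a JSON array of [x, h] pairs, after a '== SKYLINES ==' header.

== SKYLINES ==
[[16,15],[18,0]]
[[16,15],[18,0],[47,17],[50,0]]
[[16,15],[18,0],[28,4],[31,0],[47,17],[50,0]]
[[7,2],[15,0],[16,15],[18,0],[28,4],[31,0],[47,17],[50,0]]
[[2,6],[3,0],[7,2],[15,0],[16,15],[18,0],[28,4],[31,0],[47,17],[50,0]]
[[2,6],[3,0],[7,2],[9,5],[16,15],[18,5],[20,0],[28,4],[31,0],[47,17],[50,0]]
[[2,6],[3,12],[6,0],[7,2],[9,5],[16,15],[18,5],[20,0],[28,4],[31,0],[47,17],[50,0]]
[[2,6],[3,12],[6,0],[7,2],[9,17],[10,5],[16,15],[18,5],[20,0],[28,4],[31,0],[47,17],[50,0]]
[[2,6],[3,12],[6,0],[7,2],[9,17],[10,5],[11,12],[15,5],[16,15],[18,5],[20,0],[28,4],[31,0],[47,17],[50,0]]
[[2,6],[3,12],[6,0],[7,2],[9,17],[10,5],[11,12],[15,5],[16,15],[18,5],[26,0],[28,4],[31,0],[47,17],[50,0]]
[[2,6],[3,12],[6,0],[7,2],[9,17],[10,5],[11,12],[15,5],[16,15],[18,5],[19,12],[27,0],[28,4],[31,0],[47,17],[50,0]]
[[2,6],[3,12],[6,0],[7,2],[8,8],[9,17],[10,8],[11,12],[15,8],[16,15],[18,8],[19,12],[27,0],[28,4],[31,0],[47,17],[50,0]]
[[2,6],[3,12],[6,0],[7,2],[8,8],[9,17],[10,8],[11,12],[15,8],[16,15],[18,8],[19,12],[27,0],[28,4],[31,0],[39,7],[43,0],[47,17],[50,0]]
[[2,6],[3,19],[7,2],[8,8],[9,17],[10,8],[11,12],[15,8],[16,15],[18,8],[19,12],[27,0],[28,4],[31,0],[39,7],[43,0],[47,17],[50,0]]
[[2,6],[3,19],[7,2],[8,8],[9,17],[10,8],[11,12],[15,8],[16,15],[18,8],[19,12],[27,0],[28,4],[31,0],[39,7],[43,0],[47,17],[50,0]]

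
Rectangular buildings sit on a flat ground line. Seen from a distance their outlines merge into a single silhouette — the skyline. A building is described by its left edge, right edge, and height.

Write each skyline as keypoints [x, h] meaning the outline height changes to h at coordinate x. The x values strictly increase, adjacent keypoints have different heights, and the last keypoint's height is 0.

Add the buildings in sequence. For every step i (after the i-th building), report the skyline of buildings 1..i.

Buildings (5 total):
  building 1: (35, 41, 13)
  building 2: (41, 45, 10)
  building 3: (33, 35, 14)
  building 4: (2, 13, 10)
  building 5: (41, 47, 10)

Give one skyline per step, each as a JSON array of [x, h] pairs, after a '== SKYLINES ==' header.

== SKYLINES ==
[[35,13],[41,0]]
[[35,13],[41,10],[45,0]]
[[33,14],[35,13],[41,10],[45,0]]
[[2,10],[13,0],[33,14],[35,13],[41,10],[45,0]]
[[2,10],[13,0],[33,14],[35,13],[41,10],[47,0]]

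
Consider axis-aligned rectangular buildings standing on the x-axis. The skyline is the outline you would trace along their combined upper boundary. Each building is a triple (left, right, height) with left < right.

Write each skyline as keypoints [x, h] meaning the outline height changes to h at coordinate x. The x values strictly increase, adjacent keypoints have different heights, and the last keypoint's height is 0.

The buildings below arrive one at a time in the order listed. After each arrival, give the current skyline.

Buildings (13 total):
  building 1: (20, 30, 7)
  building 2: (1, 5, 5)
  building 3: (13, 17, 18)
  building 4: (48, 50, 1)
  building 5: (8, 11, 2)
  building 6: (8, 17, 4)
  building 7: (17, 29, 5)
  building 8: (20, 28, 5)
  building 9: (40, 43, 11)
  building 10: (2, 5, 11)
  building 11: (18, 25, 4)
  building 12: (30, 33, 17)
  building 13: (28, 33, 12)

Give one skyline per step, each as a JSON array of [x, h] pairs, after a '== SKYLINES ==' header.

== SKYLINES ==
[[20,7],[30,0]]
[[1,5],[5,0],[20,7],[30,0]]
[[1,5],[5,0],[13,18],[17,0],[20,7],[30,0]]
[[1,5],[5,0],[13,18],[17,0],[20,7],[30,0],[48,1],[50,0]]
[[1,5],[5,0],[8,2],[11,0],[13,18],[17,0],[20,7],[30,0],[48,1],[50,0]]
[[1,5],[5,0],[8,4],[13,18],[17,0],[20,7],[30,0],[48,1],[50,0]]
[[1,5],[5,0],[8,4],[13,18],[17,5],[20,7],[30,0],[48,1],[50,0]]
[[1,5],[5,0],[8,4],[13,18],[17,5],[20,7],[30,0],[48,1],[50,0]]
[[1,5],[5,0],[8,4],[13,18],[17,5],[20,7],[30,0],[40,11],[43,0],[48,1],[50,0]]
[[1,5],[2,11],[5,0],[8,4],[13,18],[17,5],[20,7],[30,0],[40,11],[43,0],[48,1],[50,0]]
[[1,5],[2,11],[5,0],[8,4],[13,18],[17,5],[20,7],[30,0],[40,11],[43,0],[48,1],[50,0]]
[[1,5],[2,11],[5,0],[8,4],[13,18],[17,5],[20,7],[30,17],[33,0],[40,11],[43,0],[48,1],[50,0]]
[[1,5],[2,11],[5,0],[8,4],[13,18],[17,5],[20,7],[28,12],[30,17],[33,0],[40,11],[43,0],[48,1],[50,0]]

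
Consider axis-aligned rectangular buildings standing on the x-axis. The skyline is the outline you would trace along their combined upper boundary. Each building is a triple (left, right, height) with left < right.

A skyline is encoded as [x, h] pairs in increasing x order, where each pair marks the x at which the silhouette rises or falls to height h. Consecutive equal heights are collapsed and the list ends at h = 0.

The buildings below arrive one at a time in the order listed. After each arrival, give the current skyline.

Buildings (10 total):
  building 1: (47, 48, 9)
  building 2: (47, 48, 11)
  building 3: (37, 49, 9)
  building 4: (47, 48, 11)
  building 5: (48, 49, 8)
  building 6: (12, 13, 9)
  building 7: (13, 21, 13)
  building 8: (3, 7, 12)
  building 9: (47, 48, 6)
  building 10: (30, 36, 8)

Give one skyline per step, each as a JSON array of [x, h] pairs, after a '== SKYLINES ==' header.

== SKYLINES ==
[[47,9],[48,0]]
[[47,11],[48,0]]
[[37,9],[47,11],[48,9],[49,0]]
[[37,9],[47,11],[48,9],[49,0]]
[[37,9],[47,11],[48,9],[49,0]]
[[12,9],[13,0],[37,9],[47,11],[48,9],[49,0]]
[[12,9],[13,13],[21,0],[37,9],[47,11],[48,9],[49,0]]
[[3,12],[7,0],[12,9],[13,13],[21,0],[37,9],[47,11],[48,9],[49,0]]
[[3,12],[7,0],[12,9],[13,13],[21,0],[37,9],[47,11],[48,9],[49,0]]
[[3,12],[7,0],[12,9],[13,13],[21,0],[30,8],[36,0],[37,9],[47,11],[48,9],[49,0]]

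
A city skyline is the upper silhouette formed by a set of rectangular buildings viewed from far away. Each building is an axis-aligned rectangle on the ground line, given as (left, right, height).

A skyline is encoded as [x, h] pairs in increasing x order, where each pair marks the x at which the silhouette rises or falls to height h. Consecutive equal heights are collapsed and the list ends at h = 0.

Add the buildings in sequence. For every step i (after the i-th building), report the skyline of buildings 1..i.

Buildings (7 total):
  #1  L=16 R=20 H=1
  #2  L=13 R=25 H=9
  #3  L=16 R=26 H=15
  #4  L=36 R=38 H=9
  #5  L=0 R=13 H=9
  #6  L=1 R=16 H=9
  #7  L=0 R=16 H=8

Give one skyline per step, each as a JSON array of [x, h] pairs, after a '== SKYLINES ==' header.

== SKYLINES ==
[[16,1],[20,0]]
[[13,9],[25,0]]
[[13,9],[16,15],[26,0]]
[[13,9],[16,15],[26,0],[36,9],[38,0]]
[[0,9],[16,15],[26,0],[36,9],[38,0]]
[[0,9],[16,15],[26,0],[36,9],[38,0]]
[[0,9],[16,15],[26,0],[36,9],[38,0]]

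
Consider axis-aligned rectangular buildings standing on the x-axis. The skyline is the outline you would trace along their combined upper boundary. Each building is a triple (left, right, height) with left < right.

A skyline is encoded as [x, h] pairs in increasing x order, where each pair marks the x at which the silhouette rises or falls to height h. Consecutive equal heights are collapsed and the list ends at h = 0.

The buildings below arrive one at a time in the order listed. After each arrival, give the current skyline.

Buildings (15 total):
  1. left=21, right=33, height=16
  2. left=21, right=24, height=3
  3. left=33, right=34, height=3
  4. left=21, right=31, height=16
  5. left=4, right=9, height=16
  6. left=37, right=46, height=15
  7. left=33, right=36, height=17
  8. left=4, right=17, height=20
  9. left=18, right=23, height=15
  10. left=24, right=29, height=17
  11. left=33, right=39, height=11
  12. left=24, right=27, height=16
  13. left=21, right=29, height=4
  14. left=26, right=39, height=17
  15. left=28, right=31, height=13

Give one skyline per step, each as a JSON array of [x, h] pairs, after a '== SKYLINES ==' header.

== SKYLINES ==
[[21,16],[33,0]]
[[21,16],[33,0]]
[[21,16],[33,3],[34,0]]
[[21,16],[33,3],[34,0]]
[[4,16],[9,0],[21,16],[33,3],[34,0]]
[[4,16],[9,0],[21,16],[33,3],[34,0],[37,15],[46,0]]
[[4,16],[9,0],[21,16],[33,17],[36,0],[37,15],[46,0]]
[[4,20],[17,0],[21,16],[33,17],[36,0],[37,15],[46,0]]
[[4,20],[17,0],[18,15],[21,16],[33,17],[36,0],[37,15],[46,0]]
[[4,20],[17,0],[18,15],[21,16],[24,17],[29,16],[33,17],[36,0],[37,15],[46,0]]
[[4,20],[17,0],[18,15],[21,16],[24,17],[29,16],[33,17],[36,11],[37,15],[46,0]]
[[4,20],[17,0],[18,15],[21,16],[24,17],[29,16],[33,17],[36,11],[37,15],[46,0]]
[[4,20],[17,0],[18,15],[21,16],[24,17],[29,16],[33,17],[36,11],[37,15],[46,0]]
[[4,20],[17,0],[18,15],[21,16],[24,17],[39,15],[46,0]]
[[4,20],[17,0],[18,15],[21,16],[24,17],[39,15],[46,0]]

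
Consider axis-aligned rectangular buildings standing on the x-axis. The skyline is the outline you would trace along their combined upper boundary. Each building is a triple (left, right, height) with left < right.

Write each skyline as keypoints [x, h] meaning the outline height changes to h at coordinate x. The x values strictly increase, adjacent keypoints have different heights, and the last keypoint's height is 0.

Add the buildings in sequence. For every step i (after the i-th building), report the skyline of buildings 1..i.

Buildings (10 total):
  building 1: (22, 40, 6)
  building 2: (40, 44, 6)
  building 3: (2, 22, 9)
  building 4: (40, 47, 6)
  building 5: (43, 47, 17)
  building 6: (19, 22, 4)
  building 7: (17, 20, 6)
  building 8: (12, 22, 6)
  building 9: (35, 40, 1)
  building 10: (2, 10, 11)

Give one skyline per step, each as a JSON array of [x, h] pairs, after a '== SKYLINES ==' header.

== SKYLINES ==
[[22,6],[40,0]]
[[22,6],[44,0]]
[[2,9],[22,6],[44,0]]
[[2,9],[22,6],[47,0]]
[[2,9],[22,6],[43,17],[47,0]]
[[2,9],[22,6],[43,17],[47,0]]
[[2,9],[22,6],[43,17],[47,0]]
[[2,9],[22,6],[43,17],[47,0]]
[[2,9],[22,6],[43,17],[47,0]]
[[2,11],[10,9],[22,6],[43,17],[47,0]]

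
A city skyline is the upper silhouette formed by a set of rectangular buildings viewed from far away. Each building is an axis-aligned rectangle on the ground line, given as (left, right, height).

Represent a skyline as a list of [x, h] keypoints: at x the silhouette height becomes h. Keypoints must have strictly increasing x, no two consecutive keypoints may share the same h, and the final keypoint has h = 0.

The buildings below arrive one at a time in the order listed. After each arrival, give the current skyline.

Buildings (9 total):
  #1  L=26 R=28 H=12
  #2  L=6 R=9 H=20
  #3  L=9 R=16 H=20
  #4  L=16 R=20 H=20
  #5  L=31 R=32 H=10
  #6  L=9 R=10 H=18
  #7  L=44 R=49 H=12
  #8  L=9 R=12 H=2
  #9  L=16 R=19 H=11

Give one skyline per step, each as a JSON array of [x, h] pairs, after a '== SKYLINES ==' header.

== SKYLINES ==
[[26,12],[28,0]]
[[6,20],[9,0],[26,12],[28,0]]
[[6,20],[16,0],[26,12],[28,0]]
[[6,20],[20,0],[26,12],[28,0]]
[[6,20],[20,0],[26,12],[28,0],[31,10],[32,0]]
[[6,20],[20,0],[26,12],[28,0],[31,10],[32,0]]
[[6,20],[20,0],[26,12],[28,0],[31,10],[32,0],[44,12],[49,0]]
[[6,20],[20,0],[26,12],[28,0],[31,10],[32,0],[44,12],[49,0]]
[[6,20],[20,0],[26,12],[28,0],[31,10],[32,0],[44,12],[49,0]]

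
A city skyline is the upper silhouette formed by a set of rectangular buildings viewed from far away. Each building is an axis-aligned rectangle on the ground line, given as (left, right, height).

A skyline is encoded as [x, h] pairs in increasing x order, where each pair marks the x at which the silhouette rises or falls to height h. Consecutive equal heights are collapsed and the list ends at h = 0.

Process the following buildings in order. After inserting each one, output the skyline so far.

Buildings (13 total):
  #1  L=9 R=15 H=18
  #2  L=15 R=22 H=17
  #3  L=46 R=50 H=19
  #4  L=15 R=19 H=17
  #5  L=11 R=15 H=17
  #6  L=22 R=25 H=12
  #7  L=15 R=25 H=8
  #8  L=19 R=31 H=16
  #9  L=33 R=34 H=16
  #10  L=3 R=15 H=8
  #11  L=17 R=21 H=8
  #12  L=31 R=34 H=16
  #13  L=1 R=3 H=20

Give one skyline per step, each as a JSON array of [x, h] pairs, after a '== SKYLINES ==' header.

== SKYLINES ==
[[9,18],[15,0]]
[[9,18],[15,17],[22,0]]
[[9,18],[15,17],[22,0],[46,19],[50,0]]
[[9,18],[15,17],[22,0],[46,19],[50,0]]
[[9,18],[15,17],[22,0],[46,19],[50,0]]
[[9,18],[15,17],[22,12],[25,0],[46,19],[50,0]]
[[9,18],[15,17],[22,12],[25,0],[46,19],[50,0]]
[[9,18],[15,17],[22,16],[31,0],[46,19],[50,0]]
[[9,18],[15,17],[22,16],[31,0],[33,16],[34,0],[46,19],[50,0]]
[[3,8],[9,18],[15,17],[22,16],[31,0],[33,16],[34,0],[46,19],[50,0]]
[[3,8],[9,18],[15,17],[22,16],[31,0],[33,16],[34,0],[46,19],[50,0]]
[[3,8],[9,18],[15,17],[22,16],[34,0],[46,19],[50,0]]
[[1,20],[3,8],[9,18],[15,17],[22,16],[34,0],[46,19],[50,0]]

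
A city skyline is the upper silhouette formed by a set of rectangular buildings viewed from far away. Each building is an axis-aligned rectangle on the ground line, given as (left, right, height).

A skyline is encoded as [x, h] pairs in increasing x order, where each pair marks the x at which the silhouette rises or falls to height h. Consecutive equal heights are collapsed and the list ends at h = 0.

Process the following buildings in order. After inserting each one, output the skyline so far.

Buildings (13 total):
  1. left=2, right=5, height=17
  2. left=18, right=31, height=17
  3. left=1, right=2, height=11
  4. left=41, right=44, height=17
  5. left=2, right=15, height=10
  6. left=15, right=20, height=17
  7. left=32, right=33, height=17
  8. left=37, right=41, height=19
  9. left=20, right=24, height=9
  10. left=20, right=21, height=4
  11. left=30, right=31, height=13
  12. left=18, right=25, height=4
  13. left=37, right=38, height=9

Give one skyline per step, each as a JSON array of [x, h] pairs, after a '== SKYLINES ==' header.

== SKYLINES ==
[[2,17],[5,0]]
[[2,17],[5,0],[18,17],[31,0]]
[[1,11],[2,17],[5,0],[18,17],[31,0]]
[[1,11],[2,17],[5,0],[18,17],[31,0],[41,17],[44,0]]
[[1,11],[2,17],[5,10],[15,0],[18,17],[31,0],[41,17],[44,0]]
[[1,11],[2,17],[5,10],[15,17],[31,0],[41,17],[44,0]]
[[1,11],[2,17],[5,10],[15,17],[31,0],[32,17],[33,0],[41,17],[44,0]]
[[1,11],[2,17],[5,10],[15,17],[31,0],[32,17],[33,0],[37,19],[41,17],[44,0]]
[[1,11],[2,17],[5,10],[15,17],[31,0],[32,17],[33,0],[37,19],[41,17],[44,0]]
[[1,11],[2,17],[5,10],[15,17],[31,0],[32,17],[33,0],[37,19],[41,17],[44,0]]
[[1,11],[2,17],[5,10],[15,17],[31,0],[32,17],[33,0],[37,19],[41,17],[44,0]]
[[1,11],[2,17],[5,10],[15,17],[31,0],[32,17],[33,0],[37,19],[41,17],[44,0]]
[[1,11],[2,17],[5,10],[15,17],[31,0],[32,17],[33,0],[37,19],[41,17],[44,0]]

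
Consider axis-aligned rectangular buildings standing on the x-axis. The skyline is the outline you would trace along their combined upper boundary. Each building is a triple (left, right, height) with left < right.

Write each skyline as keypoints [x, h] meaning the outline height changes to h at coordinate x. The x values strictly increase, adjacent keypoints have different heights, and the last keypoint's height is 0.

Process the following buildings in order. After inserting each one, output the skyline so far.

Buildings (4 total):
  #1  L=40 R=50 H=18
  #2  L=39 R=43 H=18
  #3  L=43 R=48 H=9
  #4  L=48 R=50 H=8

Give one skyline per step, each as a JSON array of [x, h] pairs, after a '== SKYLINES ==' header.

== SKYLINES ==
[[40,18],[50,0]]
[[39,18],[50,0]]
[[39,18],[50,0]]
[[39,18],[50,0]]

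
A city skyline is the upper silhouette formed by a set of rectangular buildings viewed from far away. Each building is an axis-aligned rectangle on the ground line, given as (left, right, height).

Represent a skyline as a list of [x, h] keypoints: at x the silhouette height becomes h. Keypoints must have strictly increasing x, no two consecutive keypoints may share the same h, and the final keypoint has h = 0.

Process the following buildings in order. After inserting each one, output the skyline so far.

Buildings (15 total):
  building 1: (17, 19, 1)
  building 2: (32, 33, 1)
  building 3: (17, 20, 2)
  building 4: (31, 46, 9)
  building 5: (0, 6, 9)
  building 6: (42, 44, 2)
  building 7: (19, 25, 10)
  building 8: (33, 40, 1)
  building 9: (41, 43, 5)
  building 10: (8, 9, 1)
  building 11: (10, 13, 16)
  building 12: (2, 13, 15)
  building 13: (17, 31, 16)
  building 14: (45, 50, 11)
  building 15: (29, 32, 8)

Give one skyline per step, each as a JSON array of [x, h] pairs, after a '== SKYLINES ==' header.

== SKYLINES ==
[[17,1],[19,0]]
[[17,1],[19,0],[32,1],[33,0]]
[[17,2],[20,0],[32,1],[33,0]]
[[17,2],[20,0],[31,9],[46,0]]
[[0,9],[6,0],[17,2],[20,0],[31,9],[46,0]]
[[0,9],[6,0],[17,2],[20,0],[31,9],[46,0]]
[[0,9],[6,0],[17,2],[19,10],[25,0],[31,9],[46,0]]
[[0,9],[6,0],[17,2],[19,10],[25,0],[31,9],[46,0]]
[[0,9],[6,0],[17,2],[19,10],[25,0],[31,9],[46,0]]
[[0,9],[6,0],[8,1],[9,0],[17,2],[19,10],[25,0],[31,9],[46,0]]
[[0,9],[6,0],[8,1],[9,0],[10,16],[13,0],[17,2],[19,10],[25,0],[31,9],[46,0]]
[[0,9],[2,15],[10,16],[13,0],[17,2],[19,10],[25,0],[31,9],[46,0]]
[[0,9],[2,15],[10,16],[13,0],[17,16],[31,9],[46,0]]
[[0,9],[2,15],[10,16],[13,0],[17,16],[31,9],[45,11],[50,0]]
[[0,9],[2,15],[10,16],[13,0],[17,16],[31,9],[45,11],[50,0]]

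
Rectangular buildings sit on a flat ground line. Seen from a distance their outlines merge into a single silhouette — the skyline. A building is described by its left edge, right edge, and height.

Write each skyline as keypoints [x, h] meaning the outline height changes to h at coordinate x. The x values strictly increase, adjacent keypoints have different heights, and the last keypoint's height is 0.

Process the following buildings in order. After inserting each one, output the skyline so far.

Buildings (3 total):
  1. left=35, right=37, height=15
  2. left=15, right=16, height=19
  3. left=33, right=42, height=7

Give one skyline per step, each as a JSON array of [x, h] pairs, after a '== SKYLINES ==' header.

== SKYLINES ==
[[35,15],[37,0]]
[[15,19],[16,0],[35,15],[37,0]]
[[15,19],[16,0],[33,7],[35,15],[37,7],[42,0]]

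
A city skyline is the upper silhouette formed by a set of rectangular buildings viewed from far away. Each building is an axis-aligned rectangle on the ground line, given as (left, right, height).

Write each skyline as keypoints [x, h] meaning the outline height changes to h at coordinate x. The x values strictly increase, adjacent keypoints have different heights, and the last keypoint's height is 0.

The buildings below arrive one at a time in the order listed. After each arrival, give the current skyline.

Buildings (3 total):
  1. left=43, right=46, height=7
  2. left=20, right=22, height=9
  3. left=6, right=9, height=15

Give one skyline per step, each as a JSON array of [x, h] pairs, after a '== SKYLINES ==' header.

== SKYLINES ==
[[43,7],[46,0]]
[[20,9],[22,0],[43,7],[46,0]]
[[6,15],[9,0],[20,9],[22,0],[43,7],[46,0]]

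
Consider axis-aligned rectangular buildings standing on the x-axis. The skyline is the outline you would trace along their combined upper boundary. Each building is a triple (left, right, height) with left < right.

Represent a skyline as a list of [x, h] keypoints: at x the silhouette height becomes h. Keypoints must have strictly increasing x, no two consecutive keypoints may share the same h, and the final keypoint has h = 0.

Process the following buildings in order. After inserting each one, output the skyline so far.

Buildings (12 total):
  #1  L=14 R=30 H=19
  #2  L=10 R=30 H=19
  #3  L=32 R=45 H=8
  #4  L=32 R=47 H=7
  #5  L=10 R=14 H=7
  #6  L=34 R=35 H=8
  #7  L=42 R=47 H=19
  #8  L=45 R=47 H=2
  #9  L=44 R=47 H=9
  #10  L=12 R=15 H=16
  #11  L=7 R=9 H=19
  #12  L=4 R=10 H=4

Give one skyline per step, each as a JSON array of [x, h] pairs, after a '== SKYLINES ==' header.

== SKYLINES ==
[[14,19],[30,0]]
[[10,19],[30,0]]
[[10,19],[30,0],[32,8],[45,0]]
[[10,19],[30,0],[32,8],[45,7],[47,0]]
[[10,19],[30,0],[32,8],[45,7],[47,0]]
[[10,19],[30,0],[32,8],[45,7],[47,0]]
[[10,19],[30,0],[32,8],[42,19],[47,0]]
[[10,19],[30,0],[32,8],[42,19],[47,0]]
[[10,19],[30,0],[32,8],[42,19],[47,0]]
[[10,19],[30,0],[32,8],[42,19],[47,0]]
[[7,19],[9,0],[10,19],[30,0],[32,8],[42,19],[47,0]]
[[4,4],[7,19],[9,4],[10,19],[30,0],[32,8],[42,19],[47,0]]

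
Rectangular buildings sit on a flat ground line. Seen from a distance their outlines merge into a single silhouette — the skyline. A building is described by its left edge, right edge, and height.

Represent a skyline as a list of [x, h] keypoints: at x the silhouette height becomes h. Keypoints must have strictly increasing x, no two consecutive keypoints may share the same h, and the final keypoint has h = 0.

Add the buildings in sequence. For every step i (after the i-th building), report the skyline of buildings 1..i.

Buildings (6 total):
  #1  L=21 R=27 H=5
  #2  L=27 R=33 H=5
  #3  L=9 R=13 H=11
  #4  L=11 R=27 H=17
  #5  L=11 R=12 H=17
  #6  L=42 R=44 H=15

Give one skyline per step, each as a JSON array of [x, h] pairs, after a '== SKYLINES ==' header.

== SKYLINES ==
[[21,5],[27,0]]
[[21,5],[33,0]]
[[9,11],[13,0],[21,5],[33,0]]
[[9,11],[11,17],[27,5],[33,0]]
[[9,11],[11,17],[27,5],[33,0]]
[[9,11],[11,17],[27,5],[33,0],[42,15],[44,0]]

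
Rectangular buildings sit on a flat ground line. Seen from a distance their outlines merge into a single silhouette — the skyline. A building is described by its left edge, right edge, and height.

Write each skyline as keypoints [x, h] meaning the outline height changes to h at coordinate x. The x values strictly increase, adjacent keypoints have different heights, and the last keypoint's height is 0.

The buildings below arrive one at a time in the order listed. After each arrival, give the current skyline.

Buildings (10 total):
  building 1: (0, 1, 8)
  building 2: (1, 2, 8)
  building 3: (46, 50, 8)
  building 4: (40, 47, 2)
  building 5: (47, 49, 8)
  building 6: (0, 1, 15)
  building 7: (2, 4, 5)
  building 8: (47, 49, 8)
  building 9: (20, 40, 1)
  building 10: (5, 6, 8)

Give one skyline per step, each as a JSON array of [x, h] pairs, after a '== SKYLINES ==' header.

== SKYLINES ==
[[0,8],[1,0]]
[[0,8],[2,0]]
[[0,8],[2,0],[46,8],[50,0]]
[[0,8],[2,0],[40,2],[46,8],[50,0]]
[[0,8],[2,0],[40,2],[46,8],[50,0]]
[[0,15],[1,8],[2,0],[40,2],[46,8],[50,0]]
[[0,15],[1,8],[2,5],[4,0],[40,2],[46,8],[50,0]]
[[0,15],[1,8],[2,5],[4,0],[40,2],[46,8],[50,0]]
[[0,15],[1,8],[2,5],[4,0],[20,1],[40,2],[46,8],[50,0]]
[[0,15],[1,8],[2,5],[4,0],[5,8],[6,0],[20,1],[40,2],[46,8],[50,0]]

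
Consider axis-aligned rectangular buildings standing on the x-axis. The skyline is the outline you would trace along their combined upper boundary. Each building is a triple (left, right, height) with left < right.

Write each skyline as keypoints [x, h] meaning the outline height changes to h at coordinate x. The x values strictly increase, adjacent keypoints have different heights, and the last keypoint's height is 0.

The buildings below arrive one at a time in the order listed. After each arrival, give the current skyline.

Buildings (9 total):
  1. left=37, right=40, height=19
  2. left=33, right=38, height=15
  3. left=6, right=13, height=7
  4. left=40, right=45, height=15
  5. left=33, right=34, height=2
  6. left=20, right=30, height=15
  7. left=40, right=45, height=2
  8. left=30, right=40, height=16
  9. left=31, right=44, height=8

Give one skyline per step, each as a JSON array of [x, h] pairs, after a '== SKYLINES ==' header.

== SKYLINES ==
[[37,19],[40,0]]
[[33,15],[37,19],[40,0]]
[[6,7],[13,0],[33,15],[37,19],[40,0]]
[[6,7],[13,0],[33,15],[37,19],[40,15],[45,0]]
[[6,7],[13,0],[33,15],[37,19],[40,15],[45,0]]
[[6,7],[13,0],[20,15],[30,0],[33,15],[37,19],[40,15],[45,0]]
[[6,7],[13,0],[20,15],[30,0],[33,15],[37,19],[40,15],[45,0]]
[[6,7],[13,0],[20,15],[30,16],[37,19],[40,15],[45,0]]
[[6,7],[13,0],[20,15],[30,16],[37,19],[40,15],[45,0]]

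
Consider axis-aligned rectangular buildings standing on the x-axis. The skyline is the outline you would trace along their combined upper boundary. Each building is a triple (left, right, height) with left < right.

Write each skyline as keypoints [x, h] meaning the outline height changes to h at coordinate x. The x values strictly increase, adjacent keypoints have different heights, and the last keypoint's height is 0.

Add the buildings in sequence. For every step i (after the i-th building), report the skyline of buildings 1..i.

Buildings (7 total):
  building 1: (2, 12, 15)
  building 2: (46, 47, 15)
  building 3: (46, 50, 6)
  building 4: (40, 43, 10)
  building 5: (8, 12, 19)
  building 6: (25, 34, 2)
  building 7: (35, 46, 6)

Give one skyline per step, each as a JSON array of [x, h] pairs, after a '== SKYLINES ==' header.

== SKYLINES ==
[[2,15],[12,0]]
[[2,15],[12,0],[46,15],[47,0]]
[[2,15],[12,0],[46,15],[47,6],[50,0]]
[[2,15],[12,0],[40,10],[43,0],[46,15],[47,6],[50,0]]
[[2,15],[8,19],[12,0],[40,10],[43,0],[46,15],[47,6],[50,0]]
[[2,15],[8,19],[12,0],[25,2],[34,0],[40,10],[43,0],[46,15],[47,6],[50,0]]
[[2,15],[8,19],[12,0],[25,2],[34,0],[35,6],[40,10],[43,6],[46,15],[47,6],[50,0]]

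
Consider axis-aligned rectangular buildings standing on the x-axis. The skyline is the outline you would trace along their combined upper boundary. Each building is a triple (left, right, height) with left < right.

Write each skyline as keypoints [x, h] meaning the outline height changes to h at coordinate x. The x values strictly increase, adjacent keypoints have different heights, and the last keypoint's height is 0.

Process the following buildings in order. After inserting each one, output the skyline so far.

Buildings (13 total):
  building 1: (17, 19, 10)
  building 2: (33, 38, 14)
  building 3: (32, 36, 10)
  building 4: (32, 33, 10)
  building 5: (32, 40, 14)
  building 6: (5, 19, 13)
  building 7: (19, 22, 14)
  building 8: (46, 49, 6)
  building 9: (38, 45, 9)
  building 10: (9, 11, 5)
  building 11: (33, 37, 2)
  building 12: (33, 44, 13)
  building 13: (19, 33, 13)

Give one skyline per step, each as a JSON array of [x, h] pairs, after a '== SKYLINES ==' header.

== SKYLINES ==
[[17,10],[19,0]]
[[17,10],[19,0],[33,14],[38,0]]
[[17,10],[19,0],[32,10],[33,14],[38,0]]
[[17,10],[19,0],[32,10],[33,14],[38,0]]
[[17,10],[19,0],[32,14],[40,0]]
[[5,13],[19,0],[32,14],[40,0]]
[[5,13],[19,14],[22,0],[32,14],[40,0]]
[[5,13],[19,14],[22,0],[32,14],[40,0],[46,6],[49,0]]
[[5,13],[19,14],[22,0],[32,14],[40,9],[45,0],[46,6],[49,0]]
[[5,13],[19,14],[22,0],[32,14],[40,9],[45,0],[46,6],[49,0]]
[[5,13],[19,14],[22,0],[32,14],[40,9],[45,0],[46,6],[49,0]]
[[5,13],[19,14],[22,0],[32,14],[40,13],[44,9],[45,0],[46,6],[49,0]]
[[5,13],[19,14],[22,13],[32,14],[40,13],[44,9],[45,0],[46,6],[49,0]]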